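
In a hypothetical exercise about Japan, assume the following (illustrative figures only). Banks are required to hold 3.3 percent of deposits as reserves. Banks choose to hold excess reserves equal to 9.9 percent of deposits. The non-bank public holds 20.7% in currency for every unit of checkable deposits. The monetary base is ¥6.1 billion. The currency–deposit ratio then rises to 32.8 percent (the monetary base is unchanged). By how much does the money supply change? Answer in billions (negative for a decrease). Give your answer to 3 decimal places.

-4.108 billion

Initially m₁ = (1 + 0.207) / (0.033 + 0.099 + 0.207) ≈ 3.56047, so M₁ = 3.56047 × 6.1 ≈ 21.7189 billion.
After the change m₂ = (1 + 0.328) / (0.033 + 0.099 + 0.328) ≈ 2.88696, so M₂ = 2.88696 × 6.1 ≈ 17.6105 billion.
ΔM = M₂ − M₁ = 17.6105 − 21.7189 = -4.1084 billion.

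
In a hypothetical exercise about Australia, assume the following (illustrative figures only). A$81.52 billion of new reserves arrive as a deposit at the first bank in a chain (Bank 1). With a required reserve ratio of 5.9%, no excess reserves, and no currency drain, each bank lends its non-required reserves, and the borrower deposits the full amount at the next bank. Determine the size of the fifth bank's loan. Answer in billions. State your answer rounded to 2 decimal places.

A$60.15 billion

Each bank lends a fraction (1 − rr) = 0.9410 of the deposit it receives, so Bank 5 receives 81.52·0.9410^4 and lends 81.52·0.9410^5 ≈ 60.1468 billion.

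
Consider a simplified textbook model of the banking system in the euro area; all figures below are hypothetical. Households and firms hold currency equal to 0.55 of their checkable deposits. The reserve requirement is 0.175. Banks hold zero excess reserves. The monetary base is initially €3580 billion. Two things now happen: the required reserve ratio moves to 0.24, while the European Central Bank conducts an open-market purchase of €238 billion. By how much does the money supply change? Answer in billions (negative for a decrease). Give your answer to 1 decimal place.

-162.8 billion

Before: m₁ = (1 + 0.55) / (0.175 + 0.55) ≈ 2.137931, MB₁ = 3580, so M₁ = 2.137931 × 3580 ≈ 7653.793 billion.
After: m₂ = (1 + 0.55) / (0.24 + 0.55) ≈ 1.962025, MB₂ = 3580 + 238 = 3818, so M₂ = 1.962025 × 3818 ≈ 7491.0114 billion.
ΔM = M₂ − M₁ = 7491.0114 − 7653.793 = -162.7816 billion.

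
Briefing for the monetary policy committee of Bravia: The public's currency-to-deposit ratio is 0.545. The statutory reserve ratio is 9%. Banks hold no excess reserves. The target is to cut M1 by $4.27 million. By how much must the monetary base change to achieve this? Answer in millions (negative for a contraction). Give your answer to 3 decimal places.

The money multiplier is m = (1 + c) / (rr + c) = (1 + 0.545) / (0.09 + 0.545) ≈ 2.43307.
ΔMB = ΔM / m = (−4.27) / 2.43307 ≈ -1.755 million.

-1.755 million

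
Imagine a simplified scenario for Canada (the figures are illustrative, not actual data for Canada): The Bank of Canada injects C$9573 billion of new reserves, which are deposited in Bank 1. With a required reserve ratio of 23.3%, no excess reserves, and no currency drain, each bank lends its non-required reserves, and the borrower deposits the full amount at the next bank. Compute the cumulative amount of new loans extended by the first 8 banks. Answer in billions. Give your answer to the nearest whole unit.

C$27738 billion

Bank i lends (1 − rr)^i of the original deposit: Bank 1 lends 9573·0.7670 = 7342.4910, Bank 2 lends 9573·0.7670² ≈ 5631.6906, and so on.
Summing a geometric series: total = 9573·[0.7670·(1 − 0.7670^8) / (1 − 0.7670)] ≈ 27738.4153 billion.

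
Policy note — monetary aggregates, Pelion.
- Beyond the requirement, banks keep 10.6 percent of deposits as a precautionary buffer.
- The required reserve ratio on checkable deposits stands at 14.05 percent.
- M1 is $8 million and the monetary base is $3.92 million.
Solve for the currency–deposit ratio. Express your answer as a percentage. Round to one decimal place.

Using m = M/MB = 8/3.92 ≈ 2.040816. From m = (1 + c)/(c + rr + e), rearranging gives 1 + c = m·(c + rr + e), so c·(1 − m) = m·(rr + e) − 1.
Hence c = [m·(rr + e) − 1]/(1 − m) = [2.040816 × (0.1405 + 0.106) − 1] / (1 − 2.040816) ≈ 0.477451.

47.7%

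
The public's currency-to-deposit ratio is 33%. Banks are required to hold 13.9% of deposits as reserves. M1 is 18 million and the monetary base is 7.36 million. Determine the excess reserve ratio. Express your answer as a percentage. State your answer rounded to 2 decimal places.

Using m = M/MB = 18/7.36 ≈ 2.445652. Since m = (1 + c)/(c + rr + e), the denominator satisfies c + rr + e = (1 + c)/m = (1 + 0.33) / 2.445652 ≈ 0.543822.
With c = 0.33 and rr = 0.139, the excess reserve ratio is 0.543822 − 0.33 − 0.139 = 0.074822.

7.48%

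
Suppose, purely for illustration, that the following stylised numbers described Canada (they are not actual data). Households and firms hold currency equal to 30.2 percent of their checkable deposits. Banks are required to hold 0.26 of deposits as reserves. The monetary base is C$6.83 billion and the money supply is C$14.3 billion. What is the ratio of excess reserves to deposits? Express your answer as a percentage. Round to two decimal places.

Using m = M/MB = 14.3/6.83 ≈ 2.093704. Since m = (1 + c)/(c + rr + e), the denominator satisfies c + rr + e = (1 + c)/m = (1 + 0.302) / 2.093704 ≈ 0.621864.
With c = 0.302 and rr = 0.26, the ratio of excess reserves to deposits is 0.621864 − 0.302 − 0.26 = 0.059864.

5.99%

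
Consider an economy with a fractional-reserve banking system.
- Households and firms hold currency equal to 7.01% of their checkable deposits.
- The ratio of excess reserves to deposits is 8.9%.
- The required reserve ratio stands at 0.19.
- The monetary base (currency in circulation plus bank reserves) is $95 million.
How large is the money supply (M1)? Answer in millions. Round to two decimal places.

The money multiplier is m = (1 + c) / (rr + e + c) = (1 + 0.0701) / (0.19 + 0.089 + 0.0701) ≈ 3.06531.
So M = m × MB = 3.06531 × 95 ≈ 291.2045 million.

$291.20 million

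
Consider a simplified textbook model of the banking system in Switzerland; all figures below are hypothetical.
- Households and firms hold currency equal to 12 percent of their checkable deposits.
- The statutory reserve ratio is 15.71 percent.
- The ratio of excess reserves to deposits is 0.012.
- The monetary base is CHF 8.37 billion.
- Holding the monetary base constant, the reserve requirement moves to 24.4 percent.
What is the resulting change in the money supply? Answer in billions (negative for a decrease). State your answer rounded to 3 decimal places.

Initially m₁ = (1 + 0.12) / (0.1571 + 0.012 + 0.12) ≈ 3.87409, so M₁ = 3.87409 × 8.37 ≈ 32.4261 billion.
After the change m₂ = (1 + 0.12) / (0.244 + 0.012 + 0.12) ≈ 2.97872, so M₂ = 2.97872 × 8.37 ≈ 24.9319 billion.
ΔM = M₂ − M₁ = 24.9319 − 32.4261 = -7.4942 billion.

-7.494 billion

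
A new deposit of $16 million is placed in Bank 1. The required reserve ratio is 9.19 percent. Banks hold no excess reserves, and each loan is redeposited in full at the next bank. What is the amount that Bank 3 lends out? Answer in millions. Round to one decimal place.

Each bank lends a fraction (1 − rr) = 0.9081 of the deposit it receives, so Bank 3 receives 16·0.9081^2 and lends 16·0.9081^3 ≈ 11.9818 million.

$12.0 million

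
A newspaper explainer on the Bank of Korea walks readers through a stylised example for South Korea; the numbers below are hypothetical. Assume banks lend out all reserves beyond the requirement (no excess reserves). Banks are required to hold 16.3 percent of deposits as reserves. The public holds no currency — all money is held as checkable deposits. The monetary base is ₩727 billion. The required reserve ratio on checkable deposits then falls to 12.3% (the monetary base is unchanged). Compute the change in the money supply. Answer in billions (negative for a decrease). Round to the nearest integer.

₩1450 billion

Initially m₁ = 1 / (0.163) ≈ 6.1350, so M₁ = 6.1350 × 727 = 4460.145 billion.
After the change m₂ = 1 / (0.123) ≈ 8.1301, so M₂ = 8.1301 × 727 = 5910.5827 billion.
ΔM = M₂ − M₁ = 5910.5827 − 4460.145 = 1450.4377 billion.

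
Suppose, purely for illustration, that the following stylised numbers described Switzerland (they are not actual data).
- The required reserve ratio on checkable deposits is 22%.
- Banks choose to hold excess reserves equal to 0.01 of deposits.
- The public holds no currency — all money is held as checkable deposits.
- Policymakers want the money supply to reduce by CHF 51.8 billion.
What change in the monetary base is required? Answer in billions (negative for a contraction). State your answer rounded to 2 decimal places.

The money multiplier is m = 1 / (rr + e) = 1 / (0.22 + 0.01) ≈ 4.34783.
ΔMB = ΔM / m = (−51.8) / 4.34783 ≈ -11.914 billion.

-11.91 billion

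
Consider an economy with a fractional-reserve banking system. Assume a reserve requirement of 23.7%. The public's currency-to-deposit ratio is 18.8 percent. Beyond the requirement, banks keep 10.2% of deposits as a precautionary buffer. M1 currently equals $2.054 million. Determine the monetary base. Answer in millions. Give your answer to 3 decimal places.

$0.911 million

The money multiplier is m = (1 + c) / (rr + e + c) = (1 + 0.188) / (0.237 + 0.102 + 0.188) ≈ 2.25427.
MB = M / m = 2.054 / 2.25427 ≈ 0.9112 million.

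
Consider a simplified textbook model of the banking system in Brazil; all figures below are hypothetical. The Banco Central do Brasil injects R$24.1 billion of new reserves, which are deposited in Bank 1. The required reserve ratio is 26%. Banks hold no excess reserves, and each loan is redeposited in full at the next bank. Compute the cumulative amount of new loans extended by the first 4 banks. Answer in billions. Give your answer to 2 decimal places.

Bank i lends (1 − rr)^i of the original deposit: Bank 1 lends 24.1·0.7400 = 17.8340, Bank 2 lends 24.1·0.7400² ≈ 13.1972, and so on.
Summing a geometric series: total = 24.1·[0.7400·(1 − 0.7400^4) / (1 − 0.7400)] ≈ 48.0238 billion.

R$48.02 billion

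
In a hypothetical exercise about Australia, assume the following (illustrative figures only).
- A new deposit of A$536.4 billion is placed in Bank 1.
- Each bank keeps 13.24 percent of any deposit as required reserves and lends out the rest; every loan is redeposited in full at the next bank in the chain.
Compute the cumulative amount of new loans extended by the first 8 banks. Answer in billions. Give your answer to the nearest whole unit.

Bank i lends (1 − rr)^i of the original deposit: Bank 1 lends 536.4·0.8676 ≈ 465.3806, Bank 2 lends 536.4·0.8676² ≈ 403.7642, and so on.
Summing a geometric series: total = 536.4·[0.8676·(1 − 0.8676^8) / (1 − 0.8676)] ≈ 2386.5242 billion.

A$2387 billion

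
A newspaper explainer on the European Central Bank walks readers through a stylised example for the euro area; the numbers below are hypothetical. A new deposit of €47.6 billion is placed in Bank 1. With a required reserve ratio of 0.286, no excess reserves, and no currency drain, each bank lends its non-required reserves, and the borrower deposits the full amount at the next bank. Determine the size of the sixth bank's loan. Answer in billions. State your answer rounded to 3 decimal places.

€6.307 billion

Each bank lends a fraction (1 − rr) = 0.7140 of the deposit it receives, so Bank 6 receives 47.6·0.7140^5 and lends 47.6·0.7140^6 ≈ 6.3066 billion.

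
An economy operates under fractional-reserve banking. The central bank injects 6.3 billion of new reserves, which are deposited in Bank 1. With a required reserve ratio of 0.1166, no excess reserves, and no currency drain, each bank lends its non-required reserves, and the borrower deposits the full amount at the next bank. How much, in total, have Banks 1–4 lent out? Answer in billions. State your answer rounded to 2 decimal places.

Bank i lends (1 − rr)^i of the original deposit: Bank 1 lends 6.3·0.8834 ≈ 5.5654, Bank 2 lends 6.3·0.8834² ≈ 4.9165, and so on.
Summing a geometric series: total = 6.3·[0.8834·(1 − 0.8834^4) / (1 − 0.8834)] ≈ 18.6619 billion.

18.66 billion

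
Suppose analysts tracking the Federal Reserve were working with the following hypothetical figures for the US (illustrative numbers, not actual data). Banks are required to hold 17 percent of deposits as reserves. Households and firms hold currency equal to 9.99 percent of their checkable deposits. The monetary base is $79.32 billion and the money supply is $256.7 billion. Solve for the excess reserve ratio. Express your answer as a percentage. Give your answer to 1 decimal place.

Using m = M/MB = 256.7/79.32 ≈ 3.236258. Since m = (1 + c)/(c + rr + e), the denominator satisfies c + rr + e = (1 + c)/m = (1 + 0.0999) / 3.236258 ≈ 0.339868.
With c = 0.0999 and rr = 0.17, the excess reserve ratio is 0.339868 − 0.0999 − 0.17 = 0.069968.

7.0%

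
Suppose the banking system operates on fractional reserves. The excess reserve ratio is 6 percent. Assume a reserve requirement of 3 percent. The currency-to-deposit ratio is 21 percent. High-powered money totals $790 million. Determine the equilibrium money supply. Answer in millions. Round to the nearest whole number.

$3186 million

The money multiplier is m = (1 + c) / (rr + e + c) = (1 + 0.21) / (0.03 + 0.06 + 0.21) ≈ 4.0333.
So M = m × MB = 4.0333 × 790 = 3186.307 million.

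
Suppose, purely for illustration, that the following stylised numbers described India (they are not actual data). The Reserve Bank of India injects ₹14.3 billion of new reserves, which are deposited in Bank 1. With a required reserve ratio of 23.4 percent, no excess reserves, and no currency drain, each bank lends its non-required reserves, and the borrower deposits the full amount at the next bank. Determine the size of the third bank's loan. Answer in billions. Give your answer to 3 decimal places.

Each bank lends a fraction (1 − rr) = 0.7660 of the deposit it receives, so Bank 3 receives 14.3·0.7660^2 and lends 14.3·0.7660^3 ≈ 6.4272 billion.

₹6.427 billion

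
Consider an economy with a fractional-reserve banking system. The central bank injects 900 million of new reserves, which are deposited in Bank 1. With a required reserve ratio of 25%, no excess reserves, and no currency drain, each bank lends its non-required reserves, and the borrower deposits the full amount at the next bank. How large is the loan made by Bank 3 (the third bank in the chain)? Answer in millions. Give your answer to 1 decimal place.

Each bank lends a fraction (1 − rr) = 0.7500 of the deposit it receives, so Bank 3 receives 900·0.7500^2 and lends 900·0.7500^3 = 379.6875 million.

379.7 million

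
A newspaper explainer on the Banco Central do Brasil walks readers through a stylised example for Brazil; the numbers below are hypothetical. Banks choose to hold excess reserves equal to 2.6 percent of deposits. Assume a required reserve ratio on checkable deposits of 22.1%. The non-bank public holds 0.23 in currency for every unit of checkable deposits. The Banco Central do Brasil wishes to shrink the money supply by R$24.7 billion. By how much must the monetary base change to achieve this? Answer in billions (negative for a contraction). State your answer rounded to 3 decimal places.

-9.579 billion

The money multiplier is m = (1 + c) / (rr + e + c) = (1 + 0.23) / (0.221 + 0.026 + 0.23) ≈ 2.578616.
ΔMB = ΔM / m = (−24.7) / 2.578616 ≈ -9.5788 billion.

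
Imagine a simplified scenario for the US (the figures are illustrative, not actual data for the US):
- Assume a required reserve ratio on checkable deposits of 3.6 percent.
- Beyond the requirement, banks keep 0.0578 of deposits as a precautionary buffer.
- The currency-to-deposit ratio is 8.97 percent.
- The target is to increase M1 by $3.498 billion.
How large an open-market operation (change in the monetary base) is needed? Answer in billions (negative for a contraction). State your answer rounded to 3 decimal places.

The money multiplier is m = (1 + c) / (rr + e + c) = (1 + 0.0897) / (0.036 + 0.0578 + 0.0897) ≈ 5.93842.
ΔMB = ΔM / m = (+3.498) / 5.93842 ≈ 0.589 billion.

$0.589 billion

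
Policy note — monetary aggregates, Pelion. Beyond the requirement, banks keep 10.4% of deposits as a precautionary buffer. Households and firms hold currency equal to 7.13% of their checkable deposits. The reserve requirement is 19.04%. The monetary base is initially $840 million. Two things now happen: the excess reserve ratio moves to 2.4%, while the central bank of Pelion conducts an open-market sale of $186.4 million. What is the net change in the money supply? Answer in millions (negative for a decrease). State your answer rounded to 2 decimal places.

-9.91 million

Before: m₁ = (1 + 0.0713) / (0.1904 + 0.104 + 0.0713) ≈ 2.929450, MB₁ = 840, so M₁ = 2.929450 × 840 = 2460.738 million.
After: m₂ = (1 + 0.0713) / (0.1904 + 0.024 + 0.0713) ≈ 3.749737, MB₂ = 840 − 186.4 = 653.6, so M₂ = 3.749737 × 653.6 ≈ 2450.8281 million.
ΔM = M₂ − M₁ = 2450.8281 − 2460.738 = -9.9099 million.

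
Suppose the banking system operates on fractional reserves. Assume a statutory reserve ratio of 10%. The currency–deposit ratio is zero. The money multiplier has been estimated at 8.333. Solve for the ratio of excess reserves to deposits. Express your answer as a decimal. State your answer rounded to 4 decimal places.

Using m = 8.333. Since m = (1 + c)/(c + rr + e), the denominator satisfies c + rr + e = (1 + c)/m = (1 + 0) / 8.333 ≈ 0.120005.
With c = 0 and rr = 0.1, the ratio of excess reserves to deposits is 0.120005 − 0 − 0.1 = 0.020005.

0.0200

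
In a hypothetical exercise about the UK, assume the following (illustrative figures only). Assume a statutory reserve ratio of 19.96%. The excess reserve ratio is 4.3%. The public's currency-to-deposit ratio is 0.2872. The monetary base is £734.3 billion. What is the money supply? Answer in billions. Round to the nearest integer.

The money multiplier is m = (1 + c) / (rr + e + c) = (1 + 0.2872) / (0.1996 + 0.043 + 0.2872) ≈ 2.4296.
So M = m × MB = 2.4296 × 734.3 ≈ 1784.0553 billion.

£1784 billion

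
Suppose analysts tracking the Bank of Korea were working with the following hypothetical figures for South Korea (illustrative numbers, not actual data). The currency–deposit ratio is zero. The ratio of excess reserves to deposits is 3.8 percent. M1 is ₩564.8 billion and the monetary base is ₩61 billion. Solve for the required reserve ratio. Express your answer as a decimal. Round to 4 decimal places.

0.0700

Using m = M/MB = 564.8/61 ≈ 9.259016. Since m = (1 + c)/(c + rr + e), the denominator satisfies c + rr + e = (1 + c)/m = (1 + 0) / 9.259016 ≈ 0.108003.
With c = 0 and e = 0.038, the required reserve ratio is 0.108003 − 0 − 0.038 = 0.070003.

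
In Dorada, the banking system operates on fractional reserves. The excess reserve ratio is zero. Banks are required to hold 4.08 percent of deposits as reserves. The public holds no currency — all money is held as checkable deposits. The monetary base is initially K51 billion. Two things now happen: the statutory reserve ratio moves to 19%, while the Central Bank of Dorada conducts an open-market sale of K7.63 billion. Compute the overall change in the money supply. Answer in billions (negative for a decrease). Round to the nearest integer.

Before: m₁ = 1 / (0.0408) ≈ 24.5098, MB₁ = 51, so M₁ = 24.5098 × 51 = 1249.9998 billion.
After: m₂ = 1 / (0.19) ≈ 5.2632, MB₂ = 51 − 7.63 = 43.37, so M₂ = 5.2632 × 43.37 ≈ 228.265 billion.
ΔM = M₂ − M₁ = 228.265 − 1249.9998 = -1021.7348 billion.

-1022 billion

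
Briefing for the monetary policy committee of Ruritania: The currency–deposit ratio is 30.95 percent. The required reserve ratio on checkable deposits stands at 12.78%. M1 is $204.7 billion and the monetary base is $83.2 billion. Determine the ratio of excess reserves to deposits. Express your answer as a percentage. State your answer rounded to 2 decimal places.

Using m = M/MB = 204.7/83.2 ≈ 2.460337. Since m = (1 + c)/(c + rr + e), the denominator satisfies c + rr + e = (1 + c)/m = (1 + 0.3095) / 2.460337 ≈ 0.532244.
With c = 0.3095 and rr = 0.1278, the ratio of excess reserves to deposits is 0.532244 − 0.3095 − 0.1278 = 0.094944.

9.49%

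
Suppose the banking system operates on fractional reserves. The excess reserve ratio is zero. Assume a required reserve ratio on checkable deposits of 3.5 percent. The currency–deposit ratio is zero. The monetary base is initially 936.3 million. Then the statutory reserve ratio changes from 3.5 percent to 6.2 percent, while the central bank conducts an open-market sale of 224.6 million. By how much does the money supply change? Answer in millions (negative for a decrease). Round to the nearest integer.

Before: m₁ = 1 / (0.035) ≈ 28.5714, MB₁ = 936.3, so M₁ = 28.5714 × 936.3 ≈ 26751.4018 million.
After: m₂ = 1 / (0.062) ≈ 16.1290, MB₂ = 936.3 − 224.6 = 711.7, so M₂ = 16.1290 × 711.7 = 11479.0093 million.
ΔM = M₂ − M₁ = 11479.0093 − 26751.4018 = -15272.3925 million.

-15272 million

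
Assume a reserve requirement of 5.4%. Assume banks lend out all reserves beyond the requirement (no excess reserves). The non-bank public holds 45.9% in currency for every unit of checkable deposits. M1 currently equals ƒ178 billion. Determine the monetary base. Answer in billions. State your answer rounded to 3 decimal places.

ƒ62.587 billion

The money multiplier is m = (1 + c) / (rr + c) = (1 + 0.459) / (0.054 + 0.459) ≈ 2.8440546.
MB = M / m = 178 / 2.8440546 ≈ 62.5867 billion.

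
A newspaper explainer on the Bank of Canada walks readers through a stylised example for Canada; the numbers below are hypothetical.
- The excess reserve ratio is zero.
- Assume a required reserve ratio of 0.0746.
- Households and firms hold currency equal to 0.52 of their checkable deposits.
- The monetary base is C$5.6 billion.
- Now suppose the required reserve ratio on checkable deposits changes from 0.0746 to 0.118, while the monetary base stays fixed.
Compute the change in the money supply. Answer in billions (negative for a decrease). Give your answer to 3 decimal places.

Initially m₁ = (1 + 0.52) / (0.0746 + 0.52) ≈ 2.55634, so M₁ = 2.55634 × 5.6 ≈ 14.3155 billion.
After the change m₂ = (1 + 0.52) / (0.118 + 0.52) ≈ 2.38245, so M₂ = 2.38245 × 5.6 ≈ 13.3417 billion.
ΔM = M₂ − M₁ = 13.3417 − 14.3155 = -0.9738 billion.

-0.974 billion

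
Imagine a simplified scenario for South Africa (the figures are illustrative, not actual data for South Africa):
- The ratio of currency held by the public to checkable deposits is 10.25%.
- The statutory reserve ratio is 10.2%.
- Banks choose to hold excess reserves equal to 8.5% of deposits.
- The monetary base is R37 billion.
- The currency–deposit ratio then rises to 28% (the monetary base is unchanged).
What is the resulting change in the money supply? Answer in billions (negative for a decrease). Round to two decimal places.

-39.49 billion

Initially m₁ = (1 + 0.1025) / (0.102 + 0.085 + 0.1025) ≈ 3.80829, so M₁ = 3.80829 × 37 ≈ 140.9067 billion.
After the change m₂ = (1 + 0.28) / (0.102 + 0.085 + 0.28) ≈ 2.74090, so M₂ = 2.74090 × 37 = 101.4133 billion.
ΔM = M₂ − M₁ = 101.4133 − 140.9067 = -39.4934 billion.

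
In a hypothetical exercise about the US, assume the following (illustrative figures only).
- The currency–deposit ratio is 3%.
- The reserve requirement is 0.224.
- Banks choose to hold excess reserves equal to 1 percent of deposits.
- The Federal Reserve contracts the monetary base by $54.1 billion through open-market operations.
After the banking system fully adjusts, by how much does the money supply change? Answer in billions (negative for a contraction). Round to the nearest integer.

-211 billion

The money multiplier is m = (1 + c) / (rr + e + c) = (1 + 0.03) / (0.224 + 0.01 + 0.03) ≈ 3.9015.
The sale removes 54.1 billion of base, so ΔM = m × ΔMB = 3.9015 × (−54.1) ≈ -211.0712 billion.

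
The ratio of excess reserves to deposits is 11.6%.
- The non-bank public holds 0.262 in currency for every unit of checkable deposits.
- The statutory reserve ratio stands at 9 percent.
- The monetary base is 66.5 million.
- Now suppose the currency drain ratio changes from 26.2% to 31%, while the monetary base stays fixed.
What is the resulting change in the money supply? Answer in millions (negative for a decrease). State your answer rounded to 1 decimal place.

Initially m₁ = (1 + 0.262) / (0.09 + 0.116 + 0.262) ≈ 2.6966, so M₁ = 2.6966 × 66.5 = 179.3239 million.
After the change m₂ = (1 + 0.31) / (0.09 + 0.116 + 0.31) ≈ 2.5388, so M₂ = 2.5388 × 66.5 = 168.8302 million.
ΔM = M₂ − M₁ = 168.8302 − 179.3239 = -10.4937 million.

-10.5 million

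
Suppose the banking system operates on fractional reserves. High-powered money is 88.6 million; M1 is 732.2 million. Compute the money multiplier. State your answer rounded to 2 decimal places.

The money multiplier is m = M / MB = 732.2 / 88.6 ≈ 8.26411.

8.26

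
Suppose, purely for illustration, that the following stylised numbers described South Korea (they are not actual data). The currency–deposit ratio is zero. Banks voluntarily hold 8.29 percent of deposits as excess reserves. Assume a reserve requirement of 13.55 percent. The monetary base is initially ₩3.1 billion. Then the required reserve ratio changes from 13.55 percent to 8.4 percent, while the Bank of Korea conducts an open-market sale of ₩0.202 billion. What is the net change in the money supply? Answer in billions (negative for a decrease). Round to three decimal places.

Before: m₁ = 1 / (0.1355 + 0.0829) ≈ 4.57875, MB₁ = 3.1, so M₁ = 4.57875 × 3.1 ≈ 14.1941 billion.
After: m₂ = 1 / (0.084 + 0.0829) ≈ 5.99161, MB₂ = 3.1 − 0.202 = 2.898, so M₂ = 5.99161 × 2.898 ≈ 17.3637 billion.
ΔM = M₂ − M₁ = 17.3637 − 14.1941 = 3.1696 billion.

₩3.170 billion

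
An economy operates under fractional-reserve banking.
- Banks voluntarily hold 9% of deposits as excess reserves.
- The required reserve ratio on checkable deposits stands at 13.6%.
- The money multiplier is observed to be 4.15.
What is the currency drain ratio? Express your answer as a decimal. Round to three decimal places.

0.020

Using m = 4.15. From m = (1 + c)/(c + rr + e), rearranging gives 1 + c = m·(c + rr + e), so c·(1 − m) = m·(rr + e) − 1.
Hence c = [m·(rr + e) − 1]/(1 − m) = [4.15 × (0.136 + 0.09) − 1] / (1 − 4.15) ≈ 0.019714.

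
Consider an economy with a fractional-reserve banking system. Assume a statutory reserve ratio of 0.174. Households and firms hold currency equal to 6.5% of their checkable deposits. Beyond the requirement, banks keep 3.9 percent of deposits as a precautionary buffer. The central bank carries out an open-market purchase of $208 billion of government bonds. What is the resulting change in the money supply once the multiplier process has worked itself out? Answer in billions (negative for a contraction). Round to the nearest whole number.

$797 billion

The money multiplier is m = (1 + c) / (rr + e + c) = (1 + 0.065) / (0.174 + 0.039 + 0.065) ≈ 3.8309.
The purchase adds 208 billion of base, so ΔM = m × ΔMB = 3.8309 × (+208) = 796.8272 billion.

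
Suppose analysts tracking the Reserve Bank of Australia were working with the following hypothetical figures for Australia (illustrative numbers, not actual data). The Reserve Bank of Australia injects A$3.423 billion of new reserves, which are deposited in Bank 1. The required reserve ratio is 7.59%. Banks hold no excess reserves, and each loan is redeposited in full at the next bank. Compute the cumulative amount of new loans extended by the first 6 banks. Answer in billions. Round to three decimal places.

Bank i lends (1 − rr)^i of the original deposit: Bank 1 lends 3.423·0.9241 ≈ 3.1632, Bank 2 lends 3.423·0.9241² ≈ 2.9231, and so on.
Summing a geometric series: total = 3.423·[0.9241·(1 − 0.9241^6) / (1 − 0.9241)] ≈ 15.7222 billion.

A$15.722 billion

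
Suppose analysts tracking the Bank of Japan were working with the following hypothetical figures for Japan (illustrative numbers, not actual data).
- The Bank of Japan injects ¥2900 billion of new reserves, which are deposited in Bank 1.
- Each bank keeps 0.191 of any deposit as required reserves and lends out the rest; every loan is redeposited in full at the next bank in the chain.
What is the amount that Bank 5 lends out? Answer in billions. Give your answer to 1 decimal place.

Each bank lends a fraction (1 − rr) = 0.8090 of the deposit it receives, so Bank 5 receives 2900·0.8090^4 and lends 2900·0.8090^5 ≈ 1004.9411 billion.

¥1004.9 billion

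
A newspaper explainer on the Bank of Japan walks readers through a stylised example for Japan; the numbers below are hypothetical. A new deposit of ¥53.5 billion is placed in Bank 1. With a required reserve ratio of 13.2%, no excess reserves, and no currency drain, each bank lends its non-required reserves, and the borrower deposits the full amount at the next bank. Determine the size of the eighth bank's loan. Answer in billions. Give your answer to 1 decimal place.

¥17.2 billion

Each bank lends a fraction (1 − rr) = 0.8680 of the deposit it receives, so Bank 8 receives 53.5·0.8680^7 and lends 53.5·0.8680^8 ≈ 17.2390 billion.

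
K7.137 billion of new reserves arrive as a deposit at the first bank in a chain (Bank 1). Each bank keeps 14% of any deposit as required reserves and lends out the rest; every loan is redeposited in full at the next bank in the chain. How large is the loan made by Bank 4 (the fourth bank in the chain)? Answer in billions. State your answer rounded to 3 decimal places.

K3.904 billion

Each bank lends a fraction (1 − rr) = 0.8600 of the deposit it receives, so Bank 4 receives 7.137·0.8600^3 and lends 7.137·0.8600^4 ≈ 3.9040 billion.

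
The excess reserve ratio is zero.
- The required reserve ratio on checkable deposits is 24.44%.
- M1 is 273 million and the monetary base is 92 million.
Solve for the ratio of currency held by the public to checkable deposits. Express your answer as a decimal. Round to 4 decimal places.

0.1397

Using m = M/MB = 273/92 ≈ 2.967391. From m = (1 + c)/(c + rr + e), rearranging gives 1 + c = m·(c + rr + e), so c·(1 − m) = m·(rr + e) − 1.
Hence c = [m·(rr + e) − 1]/(1 − m) = [2.967391 × (0.2444 + 0) − 1] / (1 − 2.967391) ≈ 0.139662.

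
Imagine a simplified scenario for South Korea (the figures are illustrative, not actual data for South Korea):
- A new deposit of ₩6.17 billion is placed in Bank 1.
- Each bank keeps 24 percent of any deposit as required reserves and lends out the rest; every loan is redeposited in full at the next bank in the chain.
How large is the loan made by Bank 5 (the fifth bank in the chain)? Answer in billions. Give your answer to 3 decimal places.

Each bank lends a fraction (1 − rr) = 0.7600 of the deposit it receives, so Bank 5 receives 6.17·0.7600^4 and lends 6.17·0.7600^5 ≈ 1.5644 billion.

₩1.564 billion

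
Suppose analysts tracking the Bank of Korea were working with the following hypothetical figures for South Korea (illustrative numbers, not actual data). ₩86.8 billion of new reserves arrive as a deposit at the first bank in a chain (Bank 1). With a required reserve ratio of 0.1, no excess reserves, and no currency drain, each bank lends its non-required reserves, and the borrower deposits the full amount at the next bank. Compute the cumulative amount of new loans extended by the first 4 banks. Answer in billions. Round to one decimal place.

₩268.7 billion

Bank i lends (1 − rr)^i of the original deposit: Bank 1 lends 86.8·0.9000 = 78.1200, Bank 2 lends 86.8·0.9000² = 70.3080, and so on.
Summing a geometric series: total = 86.8·[0.9000·(1 − 0.9000^4) / (1 − 0.9000)] ≈ 268.6547 billion.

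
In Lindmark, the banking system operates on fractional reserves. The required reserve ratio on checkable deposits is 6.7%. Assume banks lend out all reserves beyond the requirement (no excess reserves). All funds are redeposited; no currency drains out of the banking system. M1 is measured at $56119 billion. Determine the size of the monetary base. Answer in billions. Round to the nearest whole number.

With no currency drain and no excess reserves, the money multiplier is m = 1/rr = 1/0.067 ≈ 14.925373.
The monetary base is MB = M / m = 56119 / 14.925373 ≈ 3759.973 billion.

$3760 billion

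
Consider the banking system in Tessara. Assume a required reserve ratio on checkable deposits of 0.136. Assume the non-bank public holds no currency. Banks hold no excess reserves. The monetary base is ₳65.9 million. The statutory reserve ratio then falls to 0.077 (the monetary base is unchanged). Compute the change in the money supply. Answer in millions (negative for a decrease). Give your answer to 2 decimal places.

₳371.29 million

Initially m₁ = 1 / (0.136) ≈ 7.35294, so M₁ = 7.35294 × 65.9 ≈ 484.5587 million.
After the change m₂ = 1 / (0.077) ≈ 12.98701, so M₂ = 12.98701 × 65.9 ≈ 855.844 million.
ΔM = M₂ − M₁ = 855.844 − 484.5587 = 371.2853 million.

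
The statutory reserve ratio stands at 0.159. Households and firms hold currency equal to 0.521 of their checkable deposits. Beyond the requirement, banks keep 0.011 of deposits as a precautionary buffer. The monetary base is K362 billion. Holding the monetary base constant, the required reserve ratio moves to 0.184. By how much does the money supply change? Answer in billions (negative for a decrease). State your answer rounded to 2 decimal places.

Initially m₁ = (1 + 0.521) / (0.159 + 0.011 + 0.521) ≈ 2.201158, so M₁ = 2.201158 × 362 ≈ 796.8192 billion.
After the change m₂ = (1 + 0.521) / (0.184 + 0.011 + 0.521) ≈ 2.124302, so M₂ = 2.124302 × 362 ≈ 768.9973 billion.
ΔM = M₂ − M₁ = 768.9973 − 796.8192 = -27.8219 billion.

-27.82 billion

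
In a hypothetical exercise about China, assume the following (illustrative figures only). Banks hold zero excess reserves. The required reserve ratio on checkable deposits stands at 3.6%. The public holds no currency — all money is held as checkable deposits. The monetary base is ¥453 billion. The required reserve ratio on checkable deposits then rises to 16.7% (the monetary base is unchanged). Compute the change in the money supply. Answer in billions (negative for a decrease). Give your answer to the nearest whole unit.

Initially m₁ = 1 / (0.036) ≈ 27.7778, so M₁ = 27.7778 × 453 = 12583.3434 billion.
After the change m₂ = 1 / (0.167) ≈ 5.9880, so M₂ = 5.9880 × 453 = 2712.564 billion.
ΔM = M₂ − M₁ = 2712.564 − 12583.3434 = -9870.7794 billion.

-9871 billion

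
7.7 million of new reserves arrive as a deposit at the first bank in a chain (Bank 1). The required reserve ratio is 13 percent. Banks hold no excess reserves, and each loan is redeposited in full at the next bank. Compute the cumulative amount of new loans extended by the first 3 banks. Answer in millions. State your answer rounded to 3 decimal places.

Bank i lends (1 − rr)^i of the original deposit: Bank 1 lends 7.7·0.8700 = 6.6990, Bank 2 lends 7.7·0.8700² ≈ 5.8281, and so on.
Summing a geometric series: total = 7.7·[0.8700·(1 − 0.8700^3) / (1 − 0.8700)] ≈ 17.5976 million.

17.598 million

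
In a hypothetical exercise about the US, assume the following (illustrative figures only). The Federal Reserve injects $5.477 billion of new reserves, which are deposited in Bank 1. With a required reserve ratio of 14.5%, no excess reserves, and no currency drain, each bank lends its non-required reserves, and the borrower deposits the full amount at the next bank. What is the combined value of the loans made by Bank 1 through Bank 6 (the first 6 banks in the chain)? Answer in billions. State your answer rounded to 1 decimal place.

$19.7 billion

Bank i lends (1 − rr)^i of the original deposit: Bank 1 lends 5.477·0.8550 ≈ 4.6828, Bank 2 lends 5.477·0.8550² ≈ 4.0038, and so on.
Summing a geometric series: total = 5.477·[0.8550·(1 − 0.8550^6) / (1 − 0.8550)] ≈ 19.6790 billion.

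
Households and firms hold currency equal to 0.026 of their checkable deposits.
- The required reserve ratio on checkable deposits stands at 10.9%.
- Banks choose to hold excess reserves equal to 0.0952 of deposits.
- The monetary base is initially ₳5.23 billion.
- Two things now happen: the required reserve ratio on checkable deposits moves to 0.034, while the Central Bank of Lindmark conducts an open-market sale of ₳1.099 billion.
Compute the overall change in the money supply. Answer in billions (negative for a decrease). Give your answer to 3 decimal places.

₳3.999 billion

Before: m₁ = (1 + 0.026) / (0.109 + 0.0952 + 0.026) ≈ 4.45699, MB₁ = 5.23, so M₁ = 4.45699 × 5.23 ≈ 23.3101 billion.
After: m₂ = (1 + 0.026) / (0.034 + 0.0952 + 0.026) ≈ 6.61082, MB₂ = 5.23 − 1.099 = 4.131, so M₂ = 6.61082 × 4.131 ≈ 27.3093 billion.
ΔM = M₂ − M₁ = 27.3093 − 23.3101 = 3.9992 billion.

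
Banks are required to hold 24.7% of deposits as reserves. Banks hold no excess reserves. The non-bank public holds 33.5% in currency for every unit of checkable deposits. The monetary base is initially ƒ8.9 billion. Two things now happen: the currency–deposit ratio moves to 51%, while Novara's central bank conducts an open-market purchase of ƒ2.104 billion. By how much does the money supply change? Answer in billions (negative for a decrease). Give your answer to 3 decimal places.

Before: m₁ = (1 + 0.335) / (0.247 + 0.335) ≈ 2.293814, MB₁ = 8.9, so M₁ = 2.293814 × 8.9 ≈ 20.4149 billion.
After: m₂ = (1 + 0.51) / (0.247 + 0.51) ≈ 1.994716, MB₂ = 8.9 + 2.104 = 11.004, so M₂ = 1.994716 × 11.004 ≈ 21.9499 billion.
ΔM = M₂ − M₁ = 21.9499 − 20.4149 = 1.535 billion.

ƒ1.535 billion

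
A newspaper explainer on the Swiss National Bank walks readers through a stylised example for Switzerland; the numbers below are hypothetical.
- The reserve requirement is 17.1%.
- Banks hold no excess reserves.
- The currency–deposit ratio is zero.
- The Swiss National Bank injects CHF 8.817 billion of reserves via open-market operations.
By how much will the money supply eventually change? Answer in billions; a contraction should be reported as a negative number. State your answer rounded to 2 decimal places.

The simple money multiplier is m = 1/rr = 1/0.171 ≈ 5.8480.
An open-market purchase increases the monetary base by 8.817 billion, so ΔM = m × ΔMB = 5.8480 × 8.817 ≈ 51.5618 billion.

CHF 51.56 billion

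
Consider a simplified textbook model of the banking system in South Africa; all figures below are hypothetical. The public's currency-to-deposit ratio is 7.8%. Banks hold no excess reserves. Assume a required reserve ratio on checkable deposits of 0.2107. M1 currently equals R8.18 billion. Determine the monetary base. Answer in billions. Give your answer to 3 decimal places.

The money multiplier is m = (1 + c) / (rr + c) = (1 + 0.078) / (0.2107 + 0.078) ≈ 3.73398.
MB = M / m = 8.18 / 3.73398 ≈ 2.1907 billion.

R2.191 billion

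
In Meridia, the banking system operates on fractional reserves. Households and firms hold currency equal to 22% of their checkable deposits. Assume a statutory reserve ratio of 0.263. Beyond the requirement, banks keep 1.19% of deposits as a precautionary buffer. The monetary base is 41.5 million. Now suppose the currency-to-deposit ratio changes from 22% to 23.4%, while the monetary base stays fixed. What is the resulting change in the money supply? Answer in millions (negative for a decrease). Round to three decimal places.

Initially m₁ = (1 + 0.22) / (0.263 + 0.0119 + 0.22) ≈ 2.465144, so M₁ = 2.465144 × 41.5 ≈ 102.3035 million.
After the change m₂ = (1 + 0.234) / (0.263 + 0.0119 + 0.234) ≈ 2.424838, so M₂ = 2.424838 × 41.5 ≈ 100.6308 million.
ΔM = M₂ − M₁ = 100.6308 − 102.3035 = -1.6727 million.

-1.673 million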